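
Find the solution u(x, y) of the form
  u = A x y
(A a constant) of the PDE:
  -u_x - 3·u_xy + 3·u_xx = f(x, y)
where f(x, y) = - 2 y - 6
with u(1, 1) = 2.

Substitute the ansatz u = A x y into the left-hand side.
Derivatives of the ansatz:
  u_x = A y
  u_xy = A
  u_xx = 0
Term by term:
  -u_x = - A y
  -3·u_xy = - 3 A
  3·u_xx = 0
So the left-hand side equals
  - A y - 3 A
This must equal f(x, y) = - 2 y - 6 identically.
Matching coefficients of the independent functions:
  [constant term]:  - 3 A = -6
  [y]:  - A = -2
Solving: A = 2.
Check against the point condition:
  u(1, 1) = 2  ⟹  A = 2  ✓
Hence u(x, y) = 2 x y.

Answer: u(x, y) = 2 x y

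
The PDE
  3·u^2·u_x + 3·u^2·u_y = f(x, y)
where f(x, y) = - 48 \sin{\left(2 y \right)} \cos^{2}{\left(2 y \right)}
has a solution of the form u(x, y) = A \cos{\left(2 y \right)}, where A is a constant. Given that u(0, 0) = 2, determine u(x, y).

Substitute the ansatz u = A \cos{\left(2 y \right)} into the left-hand side.
Derivatives of the ansatz:
  u_x = 0
  u_y = - 2 A \sin{\left(2 y \right)}
Term by term:
  3·u^2·u_x = 0
  3·u^2·u_y = - 6 A^{3} \sin{\left(2 y \right)} \cos^{2}{\left(2 y \right)}
So the left-hand side equals
  - 6 A^{3} \sin{\left(2 y \right)} \cos^{2}{\left(2 y \right)}
This must equal f(x, y) = - 48 \sin{\left(2 y \right)} \cos^{2}{\left(2 y \right)} identically.
Matching coefficients of the independent functions:
  [\sin{\left(2 y \right)} \cos^{2}{\left(2 y \right)}]:  - 6 A^{3} = -48
Solving: A = 2.
Check against the point condition:
  u(0, 0) = 2  ⟹  A = 2  ✓
Hence u(x, y) = 2 \cos{\left(2 y \right)}.

Answer: u(x, y) = 2 \cos{\left(2 y \right)}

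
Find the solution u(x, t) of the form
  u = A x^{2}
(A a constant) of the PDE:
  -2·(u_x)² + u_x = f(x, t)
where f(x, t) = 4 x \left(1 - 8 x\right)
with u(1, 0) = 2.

Substitute the ansatz u = A x^{2} into the left-hand side.
Derivatives of the ansatz:
  u_x = 2 A x
Term by term:
  -2·(u_x)² = - 8 A^{2} x^{2}
  u_x = 2 A x
So the left-hand side equals
  - 8 A^{2} x^{2} + 2 A x
This must equal f(x, t) identically; expanded, f = - 32 x^{2} + 4 x.
Matching coefficients of the independent functions:
  [x]:  2 A = 4
  [x^{2}]:  - 8 A^{2} = -32
Solving: A = 2.
Check against the point condition:
  u(1, 0) = 2  ⟹  A = 2  ✓
Hence u(x, t) = 2 x^{2}.

Answer: u(x, t) = 2 x^{2}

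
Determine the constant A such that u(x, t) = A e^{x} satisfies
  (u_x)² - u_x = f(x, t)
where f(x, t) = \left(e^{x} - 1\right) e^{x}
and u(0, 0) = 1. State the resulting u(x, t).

Substitute the ansatz u = A e^{x} into the left-hand side.
Derivatives of the ansatz:
  u_x = A e^{x}
Term by term:
  (u_x)² = A^{2} e^{2 x}
  -u_x = - A e^{x}
So the left-hand side equals
  A^{2} e^{2 x} - A e^{x}
This must equal f(x, t) identically; expanded, f = e^{2 x} - e^{x}.
Matching coefficients of the independent functions:
  [e^{x}]:  - A = -1
  [e^{2 x}]:  A^{2} = 1
Solving: A = 1.
Check against the point condition:
  u(0, 0) = 1  ⟹  A = 1  ✓
Hence u(x, t) = e^{x}.

Answer: u(x, t) = e^{x}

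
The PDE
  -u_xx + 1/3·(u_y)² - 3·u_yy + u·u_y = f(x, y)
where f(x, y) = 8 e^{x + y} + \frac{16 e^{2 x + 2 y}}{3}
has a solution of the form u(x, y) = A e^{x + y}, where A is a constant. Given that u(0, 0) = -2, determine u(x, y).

Substitute the ansatz u = A e^{x + y} into the left-hand side.
Derivatives of the ansatz:
  u_xx = A e^{x} e^{y}
  u_y = A e^{x} e^{y}
  u_yy = A e^{x} e^{y}
Term by term:
  -u_xx = - A e^{x} e^{y}
  1/3·(u_y)² = \frac{A^{2} e^{2 x} e^{2 y}}{3}
  -3·u_yy = - 3 A e^{x} e^{y}
  u·u_y = A^{2} e^{2 x} e^{2 y}
So the left-hand side equals
  \frac{4 A^{2} e^{2 x} e^{2 y}}{3} - 4 A e^{x} e^{y}
This must equal f(x, y) identically; expanded, f = \frac{16 e^{2 x} e^{2 y}}{3} + 8 e^{x} e^{y}.
Matching coefficients of the independent functions:
  [e^{x} e^{y}]:  - 4 A = 8
  [e^{2 x} e^{2 y}]:  \frac{4 A^{2}}{3} = \frac{16}{3}
Solving: A = -2.
Check against the point condition:
  u(0, 0) = -2  ⟹  A = -2  ✓
Hence u(x, y) = - 2 e^{x + y}.

Answer: u(x, y) = - 2 e^{x + y}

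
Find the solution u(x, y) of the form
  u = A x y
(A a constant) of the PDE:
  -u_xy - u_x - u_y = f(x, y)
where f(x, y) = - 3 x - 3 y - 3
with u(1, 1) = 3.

Substitute the ansatz u = A x y into the left-hand side.
Derivatives of the ansatz:
  u_xy = A
  u_x = A y
  u_y = A x
Term by term:
  -u_xy = - A
  -u_x = - A y
  -u_y = - A x
So the left-hand side equals
  - A x - A y - A
This must equal f(x, y) = - 3 x - 3 y - 3 identically.
Matching coefficients of the independent functions:
  [constant term, x, y]:  - A = -3
Solving: A = 3.
Check against the point condition:
  u(1, 1) = 3  ⟹  A = 3  ✓
Hence u(x, y) = 3 x y.

Answer: u(x, y) = 3 x y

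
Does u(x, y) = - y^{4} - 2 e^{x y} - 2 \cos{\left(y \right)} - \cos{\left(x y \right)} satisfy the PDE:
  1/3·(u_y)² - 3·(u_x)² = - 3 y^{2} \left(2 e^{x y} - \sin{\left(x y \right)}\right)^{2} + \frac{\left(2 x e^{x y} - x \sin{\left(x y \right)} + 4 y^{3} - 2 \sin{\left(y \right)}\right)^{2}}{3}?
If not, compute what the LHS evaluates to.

Answer: Yes

Derivation:
Evaluate each term of the left-hand side for u = - y^{4} - 2 e^{x y} - 2 \cos{\left(y \right)} - \cos{\left(x y \right)}.
Derivatives:
  u_y = - 2 x e^{x y} + x \sin{\left(x y \right)} - 4 y^{3} + 2 \sin{\left(y \right)}
  u_x = - 2 y e^{x y} + y \sin{\left(x y \right)}
Terms:
  1/3·(u_y)² = \frac{\left(2 x e^{x y} - x \sin{\left(x y \right)} + 4 y^{3} - 2 \sin{\left(y \right)}\right)^{2}}{3}
  -3·(u_x)² = - 3 y^{2} \left(2 e^{x y} - \sin{\left(x y \right)}\right)^{2}
Sum: LHS = - 3 y^{2} \left(2 e^{x y} - \sin{\left(x y \right)}\right)^{2} + \frac{\left(2 x e^{x y} - x \sin{\left(x y \right)} + 4 y^{3} - 2 \sin{\left(y \right)}\right)^{2}}{3}
This is exactly the given right-hand side, so u is a solution.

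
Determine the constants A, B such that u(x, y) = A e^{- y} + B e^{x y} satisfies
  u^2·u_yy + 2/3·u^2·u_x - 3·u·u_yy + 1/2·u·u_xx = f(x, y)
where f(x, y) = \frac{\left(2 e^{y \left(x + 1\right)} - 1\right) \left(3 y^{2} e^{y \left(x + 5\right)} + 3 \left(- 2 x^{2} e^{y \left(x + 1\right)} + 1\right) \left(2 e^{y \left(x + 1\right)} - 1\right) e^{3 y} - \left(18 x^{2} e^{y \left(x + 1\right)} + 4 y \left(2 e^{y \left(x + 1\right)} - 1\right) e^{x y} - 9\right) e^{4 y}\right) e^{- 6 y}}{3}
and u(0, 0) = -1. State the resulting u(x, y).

Substitute the ansatz u = A e^{- y} + B e^{x y} into the left-hand side.
Derivatives of the ansatz:
  u_yy = A e^{- y} + B x^{2} e^{x y}
  u_x = B y e^{x y}
  u_xx = B y^{2} e^{x y}
Term by term:
  u^2·u_yy = A^{3} e^{- 3 y} + A^{2} B x^{2} e^{- 2 y} e^{x y} + 2 A^{2} B e^{- 2 y} e^{x y} + 2 A B^{2} x^{2} e^{- y} e^{2 x y} + A B^{2} e^{- y} e^{2 x y} + B^{3} x^{2} e^{3 x y}
  2/3·u^2·u_x = \frac{2 A^{2} B y e^{- 2 y} e^{x y}}{3} + \frac{4 A B^{2} y e^{- y} e^{2 x y}}{3} + \frac{2 B^{3} y e^{3 x y}}{3}
  -3·u·u_yy = - 3 A^{2} e^{- 2 y} - 3 A B x^{2} e^{- y} e^{x y} - 3 A B e^{- y} e^{x y} - 3 B^{2} x^{2} e^{2 x y}
  1/2·u·u_xx = \frac{A B y^{2} e^{- y} e^{x y}}{2} + \frac{B^{2} y^{2} e^{2 x y}}{2}
So the left-hand side equals
  A^{3} e^{- 3 y} + A^{2} B x^{2} e^{- 2 y} e^{x y} + \frac{2 A^{2} B y e^{- 2 y} e^{x y}}{3} + 2 A^{2} B e^{- 2 y} e^{x y} - 3 A^{2} e^{- 2 y} + 2 A B^{2} x^{2} e^{- y} e^{2 x y} + \frac{4 A B^{2} y e^{- y} e^{2 x y}}{3} + A B^{2} e^{- y} e^{2 x y} - 3 A B x^{2} e^{- y} e^{x y} + \frac{A B y^{2} e^{- y} e^{x y}}{2} - 3 A B e^{- y} e^{x y} + B^{3} x^{2} e^{3 x y} + \frac{2 B^{3} y e^{3 x y}}{3} - 3 B^{2} x^{2} e^{2 x y} + \frac{B^{2} y^{2} e^{2 x y}}{2}
This must equal f(x, y) identically; expanded, f = - 8 x^{2} e^{3 x y} - 12 x^{2} e^{2 x y} + 8 x^{2} e^{- y} e^{2 x y} + 6 x^{2} e^{- y} e^{x y} - 2 x^{2} e^{- 2 y} e^{x y} + 2 y^{2} e^{2 x y} - y^{2} e^{- y} e^{x y} - \frac{16 y e^{3 x y}}{3} + \frac{16 y e^{- y} e^{2 x y}}{3} - \frac{4 y e^{- 2 y} e^{x y}}{3} + 4 e^{- y} e^{2 x y} + 6 e^{- y} e^{x y} - 4 e^{- 2 y} e^{x y} - 3 e^{- 2 y} + e^{- 3 y}.
Matching coefficients of the independent functions:
(each divided by its leading coefficient; functions giving the same equation are listed together)
  [x^{2} e^{2 x y}, y^{2} e^{2 x y}]:  B^{2} - 4 = 0
  [x^{2} e^{3 x y}, y e^{3 x y}]:  B^{3} + 8 = 0
  [e^{- 2 y} e^{x y}, x^{2} e^{- 2 y} e^{x y}, y e^{- 2 y} e^{x y}]:  A^{2} B + 2 = 0
  [e^{- y} e^{x y}, x^{2} e^{- y} e^{x y}, y^{2} e^{- y} e^{x y}]:  A B + 2 = 0
  [e^{- y} e^{2 x y}, x^{2} e^{- y} e^{2 x y}, y e^{- y} e^{2 x y}]:  A B^{2} - 4 = 0
  [e^{- 3 y}]:  A^{3} - 1 = 0
  [e^{- 2 y}]:  A^{2} - 1 = 0
Solving: A = 1, B = -2.
Check against the point condition:
  u(0, 0) = -1  ⟹  A + B = -1  ✓
Hence u(x, y) = - 2 e^{x y} + e^{- y}.

Answer: u(x, y) = - 2 e^{x y} + e^{- y}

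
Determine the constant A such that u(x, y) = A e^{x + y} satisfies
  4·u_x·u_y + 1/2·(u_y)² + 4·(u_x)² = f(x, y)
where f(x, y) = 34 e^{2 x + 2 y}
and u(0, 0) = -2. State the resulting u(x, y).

Substitute the ansatz u = A e^{x + y} into the left-hand side.
Derivatives of the ansatz:
  u_x = A e^{x} e^{y}
  u_y = A e^{x} e^{y}
Term by term:
  4·u_x·u_y = 4 A^{2} e^{2 x} e^{2 y}
  1/2·(u_y)² = \frac{A^{2} e^{2 x} e^{2 y}}{2}
  4·(u_x)² = 4 A^{2} e^{2 x} e^{2 y}
So the left-hand side equals
  \frac{17 A^{2} e^{2 x} e^{2 y}}{2}
This must equal f(x, y) identically; expanded, f = 34 e^{2 x} e^{2 y}.
Matching coefficients of the independent functions:
  [e^{2 x} e^{2 y}]:  \frac{17 A^{2}}{2} = 34
These equations allow (A) = (-2) or (2).
Impose the point condition(s):
  u(0, 0) = -2  ⟹  A = -2
Only A = -2 satisfies everything.
Hence u(x, y) = - 2 e^{x + y}.

Answer: u(x, y) = - 2 e^{x + y}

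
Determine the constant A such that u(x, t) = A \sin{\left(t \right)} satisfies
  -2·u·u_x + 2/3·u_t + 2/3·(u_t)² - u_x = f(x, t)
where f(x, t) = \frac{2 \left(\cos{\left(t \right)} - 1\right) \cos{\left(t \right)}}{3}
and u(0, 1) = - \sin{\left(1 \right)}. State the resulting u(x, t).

Substitute the ansatz u = A \sin{\left(t \right)} into the left-hand side.
Derivatives of the ansatz:
  u_x = 0
  u_t = A \cos{\left(t \right)}
Term by term:
  -2·u·u_x = 0
  2/3·u_t = \frac{2 A \cos{\left(t \right)}}{3}
  2/3·(u_t)² = \frac{2 A^{2} \cos^{2}{\left(t \right)}}{3}
  -u_x = 0
So the left-hand side equals
  \frac{2 A^{2} \cos^{2}{\left(t \right)}}{3} + \frac{2 A \cos{\left(t \right)}}{3}
This must equal f(x, t) identically; expanded, f = \frac{2 \cos^{2}{\left(t \right)}}{3} - \frac{2 \cos{\left(t \right)}}{3}.
Matching coefficients of the independent functions:
  [\cos{\left(t \right)}]:  \frac{2 A}{3} = - \frac{2}{3}
  [\cos^{2}{\left(t \right)}]:  \frac{2 A^{2}}{3} = \frac{2}{3}
Solving: A = -1.
Check against the point condition:
  u(0, 1) = - \sin{\left(1 \right)}  ⟹  A \sin{\left(1 \right)} = - \sin{\left(1 \right)}  ✓
Hence u(x, t) = - \sin{\left(t \right)}.

Answer: u(x, t) = - \sin{\left(t \right)}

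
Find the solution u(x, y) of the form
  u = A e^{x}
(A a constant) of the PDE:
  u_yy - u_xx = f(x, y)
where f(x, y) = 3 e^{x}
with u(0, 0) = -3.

Substitute the ansatz u = A e^{x} into the left-hand side.
Derivatives of the ansatz:
  u_yy = 0
  u_xx = A e^{x}
Term by term:
  u_yy = 0
  -u_xx = - A e^{x}
So the left-hand side equals
  - A e^{x}
This must equal f(x, y) = 3 e^{x} identically.
Matching coefficients of the independent functions:
  [e^{x}]:  - A = 3
Solving: A = -3.
Check against the point condition:
  u(0, 0) = -3  ⟹  A = -3  ✓
Hence u(x, y) = - 3 e^{x}.

Answer: u(x, y) = - 3 e^{x}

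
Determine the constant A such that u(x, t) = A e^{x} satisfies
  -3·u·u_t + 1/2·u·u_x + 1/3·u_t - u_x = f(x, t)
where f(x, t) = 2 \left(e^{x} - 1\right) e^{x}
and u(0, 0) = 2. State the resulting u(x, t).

Substitute the ansatz u = A e^{x} into the left-hand side.
Derivatives of the ansatz:
  u_t = 0
  u_x = A e^{x}
Term by term:
  -3·u·u_t = 0
  1/2·u·u_x = \frac{A^{2} e^{2 x}}{2}
  1/3·u_t = 0
  -u_x = - A e^{x}
So the left-hand side equals
  \frac{A^{2} e^{2 x}}{2} - A e^{x}
This must equal f(x, t) = 2 \left(e^{x} - 1\right) e^{x} identically.
Matching coefficients of the independent functions:
  [e^{x}]:  - A = -2
  [e^{2 x}]:  \frac{A^{2}}{2} = 2
Solving: A = 2.
Check against the point condition:
  u(0, 0) = 2  ⟹  A = 2  ✓
Hence u(x, t) = 2 e^{x}.

Answer: u(x, t) = 2 e^{x}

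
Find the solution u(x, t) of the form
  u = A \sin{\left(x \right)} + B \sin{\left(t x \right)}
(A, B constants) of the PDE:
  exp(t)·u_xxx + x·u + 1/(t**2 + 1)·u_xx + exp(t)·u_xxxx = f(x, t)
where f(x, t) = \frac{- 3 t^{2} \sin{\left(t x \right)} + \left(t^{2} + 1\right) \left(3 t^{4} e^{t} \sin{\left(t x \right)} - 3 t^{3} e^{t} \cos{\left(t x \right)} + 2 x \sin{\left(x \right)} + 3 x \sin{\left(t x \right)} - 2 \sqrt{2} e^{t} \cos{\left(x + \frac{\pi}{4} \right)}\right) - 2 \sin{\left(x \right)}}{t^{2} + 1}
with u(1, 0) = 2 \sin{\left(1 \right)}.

Substitute the ansatz u = A \sin{\left(x \right)} + B \sin{\left(t x \right)} into the left-hand side.
Derivatives of the ansatz:
  u_xxx = - A \cos{\left(x \right)} - B t^{3} \cos{\left(t x \right)}
  u_xx = - A \sin{\left(x \right)} - B t^{2} \sin{\left(t x \right)}
  u_xxxx = A \sin{\left(x \right)} + B t^{4} \sin{\left(t x \right)}
Term by term:
  exp(t)·u_xxx = - A e^{t} \cos{\left(x \right)} - B t^{3} e^{t} \cos{\left(t x \right)}
  x·u = A x \sin{\left(x \right)} + B x \sin{\left(t x \right)}
  1/(t**2 + 1)·u_xx = - \frac{A \sin{\left(x \right)}}{t^{2} + 1} - \frac{B t^{2} \sin{\left(t x \right)}}{t^{2} + 1}
  exp(t)·u_xxxx = A e^{t} \sin{\left(x \right)} + B t^{4} e^{t} \sin{\left(t x \right)}
So the left-hand side equals
  A x \sin{\left(x \right)} + A e^{t} \sin{\left(x \right)} - A e^{t} \cos{\left(x \right)} - \frac{A \sin{\left(x \right)}}{t^{2} + 1} + B t^{4} e^{t} \sin{\left(t x \right)} - B t^{3} e^{t} \cos{\left(t x \right)} - \frac{B t^{2} \sin{\left(t x \right)}}{t^{2} + 1} + B x \sin{\left(t x \right)}
This must equal f(x, t) identically; expanded, f = 3 t^{4} e^{t} \sin{\left(t x \right)} - 3 t^{3} e^{t} \cos{\left(t x \right)} - \frac{3 t^{2} \sin{\left(t x \right)}}{t^{2} + 1} + 2 x \sin{\left(x \right)} + 3 x \sin{\left(t x \right)} + 2 e^{t} \sin{\left(x \right)} - 2 e^{t} \cos{\left(x \right)} - \frac{2 \sin{\left(x \right)}}{t^{2} + 1}.
Matching coefficients of the independent functions:
  [x \sin{\left(x \right)}, e^{t} \sin{\left(x \right)}]:  A = 2
  [x \sin{\left(t x \right)}, t^{4} e^{t} \sin{\left(t x \right)}]:  B = 3
  [\frac{\sin{\left(x \right)}}{t^{2} + 1}, e^{t} \cos{\left(x \right)}]:  - A = -2
  [\frac{t^{2} \sin{\left(t x \right)}}{t^{2} + 1}, t^{3} e^{t} \cos{\left(t x \right)}]:  - B = -3
Solving: A = 2, B = 3.
Check against the point condition:
  u(1, 0) = 2 \sin{\left(1 \right)}  ⟹  A \sin{\left(1 \right)} = 2 \sin{\left(1 \right)}  ✓
Hence u(x, t) = 2 \sin{\left(x \right)} + 3 \sin{\left(t x \right)}.

Answer: u(x, t) = 2 \sin{\left(x \right)} + 3 \sin{\left(t x \right)}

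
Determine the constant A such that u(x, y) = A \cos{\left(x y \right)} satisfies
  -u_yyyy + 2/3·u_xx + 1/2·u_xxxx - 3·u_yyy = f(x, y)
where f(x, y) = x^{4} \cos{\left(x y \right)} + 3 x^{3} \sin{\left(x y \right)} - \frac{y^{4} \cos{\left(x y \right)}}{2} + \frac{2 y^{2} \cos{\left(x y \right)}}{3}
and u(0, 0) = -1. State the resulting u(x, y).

Substitute the ansatz u = A \cos{\left(x y \right)} into the left-hand side.
Derivatives of the ansatz:
  u_yyyy = A x^{4} \cos{\left(x y \right)}
  u_xx = - A y^{2} \cos{\left(x y \right)}
  u_xxxx = A y^{4} \cos{\left(x y \right)}
  u_yyy = A x^{3} \sin{\left(x y \right)}
Term by term:
  -u_yyyy = - A x^{4} \cos{\left(x y \right)}
  2/3·u_xx = - \frac{2 A y^{2} \cos{\left(x y \right)}}{3}
  1/2·u_xxxx = \frac{A y^{4} \cos{\left(x y \right)}}{2}
  -3·u_yyy = - 3 A x^{3} \sin{\left(x y \right)}
So the left-hand side equals
  - A x^{4} \cos{\left(x y \right)} - 3 A x^{3} \sin{\left(x y \right)} + \frac{A y^{4} \cos{\left(x y \right)}}{2} - \frac{2 A y^{2} \cos{\left(x y \right)}}{3}
This must equal f(x, y) = x^{4} \cos{\left(x y \right)} + 3 x^{3} \sin{\left(x y \right)} - \frac{y^{4} \cos{\left(x y \right)}}{2} + \frac{2 y^{2} \cos{\left(x y \right)}}{3} identically.
Matching coefficients of the independent functions:
  [x^{3} \sin{\left(x y \right)}]:  - 3 A = 3
  [x^{4} \cos{\left(x y \right)}]:  - A = 1
  [y^{2} \cos{\left(x y \right)}]:  - \frac{2 A}{3} = \frac{2}{3}
  [y^{4} \cos{\left(x y \right)}]:  \frac{A}{2} = - \frac{1}{2}
Solving: A = -1.
Check against the point condition:
  u(0, 0) = -1  ⟹  A = -1  ✓
Hence u(x, y) = - \cos{\left(x y \right)}.

Answer: u(x, y) = - \cos{\left(x y \right)}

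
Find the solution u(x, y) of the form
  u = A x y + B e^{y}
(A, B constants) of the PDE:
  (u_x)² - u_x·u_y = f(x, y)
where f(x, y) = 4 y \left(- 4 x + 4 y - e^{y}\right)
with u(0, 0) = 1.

Answer: u(x, y) = 4 x y + e^{y}

Derivation:
Substitute the ansatz u = A x y + B e^{y} into the left-hand side.
Derivatives of the ansatz:
  u_x = A y
  u_y = A x + B e^{y}
Term by term:
  (u_x)² = A^{2} y^{2}
  -u_x·u_y = - A^{2} x y - A B y e^{y}
So the left-hand side equals
  - A^{2} x y + A^{2} y^{2} - A B y e^{y}
This must equal f(x, y) identically; expanded, f = - 16 x y + 16 y^{2} - 4 y e^{y}.
Matching coefficients of the independent functions:
  [y^{2}]:  A^{2} = 16
  [x y]:  - A^{2} = -16
  [y e^{y}]:  - A B = -4
These equations allow (A, B) = (-4, -1) or (4, 1).
Impose the point condition(s):
  u(0, 0) = 1  ⟹  B = 1
Only A = 4, B = 1 satisfies everything.
Hence u(x, y) = 4 x y + e^{y}.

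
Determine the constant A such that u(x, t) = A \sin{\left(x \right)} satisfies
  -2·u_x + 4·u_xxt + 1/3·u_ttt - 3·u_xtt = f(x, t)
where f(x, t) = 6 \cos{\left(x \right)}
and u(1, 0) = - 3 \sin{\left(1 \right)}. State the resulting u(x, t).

Answer: u(x, t) = - 3 \sin{\left(x \right)}

Derivation:
Substitute the ansatz u = A \sin{\left(x \right)} into the left-hand side.
Derivatives of the ansatz:
  u_x = A \cos{\left(x \right)}
  u_xxt = 0
  u_ttt = 0
  u_xtt = 0
Term by term:
  -2·u_x = - 2 A \cos{\left(x \right)}
  4·u_xxt = 0
  1/3·u_ttt = 0
  -3·u_xtt = 0
So the left-hand side equals
  - 2 A \cos{\left(x \right)}
This must equal f(x, t) = 6 \cos{\left(x \right)} identically.
Matching coefficients of the independent functions:
  [\cos{\left(x \right)}]:  - 2 A = 6
Solving: A = -3.
Check against the point condition:
  u(1, 0) = - 3 \sin{\left(1 \right)}  ⟹  A \sin{\left(1 \right)} = - 3 \sin{\left(1 \right)}  ✓
Hence u(x, t) = - 3 \sin{\left(x \right)}.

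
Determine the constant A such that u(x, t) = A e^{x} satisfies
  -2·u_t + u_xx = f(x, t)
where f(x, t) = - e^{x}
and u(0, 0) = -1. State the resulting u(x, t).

Answer: u(x, t) = - e^{x}

Derivation:
Substitute the ansatz u = A e^{x} into the left-hand side.
Derivatives of the ansatz:
  u_t = 0
  u_xx = A e^{x}
Term by term:
  -2·u_t = 0
  u_xx = A e^{x}
So the left-hand side equals
  A e^{x}
This must equal f(x, t) = - e^{x} identically.
Matching coefficients of the independent functions:
  [e^{x}]:  A = -1
Solving: A = -1.
Check against the point condition:
  u(0, 0) = -1  ⟹  A = -1  ✓
Hence u(x, t) = - e^{x}.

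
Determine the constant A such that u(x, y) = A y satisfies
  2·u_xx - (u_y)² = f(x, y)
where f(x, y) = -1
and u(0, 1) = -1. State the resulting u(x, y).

Substitute the ansatz u = A y into the left-hand side.
Derivatives of the ansatz:
  u_xx = 0
  u_y = A
Term by term:
  2·u_xx = 0
  -(u_y)² = - A^{2}
So the left-hand side equals
  - A^{2}
This must equal f(x, y) = -1 identically.
Matching coefficients of the independent functions:
  [constant term]:  - A^{2} = -1
These equations allow (A) = (-1) or (1).
Impose the point condition(s):
  u(0, 1) = -1  ⟹  A = -1
Only A = -1 satisfies everything.
Hence u(x, y) = - y.

Answer: u(x, y) = - y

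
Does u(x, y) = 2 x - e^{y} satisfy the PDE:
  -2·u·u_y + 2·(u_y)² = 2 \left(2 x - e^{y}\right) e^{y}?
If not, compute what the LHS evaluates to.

Evaluate each term of the left-hand side for u = 2 x - e^{y}.
Derivatives:
  u_y = - e^{y}
Terms:
  -2·u·u_y = 2 \left(2 x - e^{y}\right) e^{y}
  2·(u_y)² = 2 e^{2 y}
Sum: LHS = 4 x e^{y}
Given right-hand side: 2 \left(2 x - e^{y}\right) e^{y}. Difference LHS − RHS = 2 e^{2 y} ≠ 0, so u is not a solution.

Answer: No, the LHS evaluates to 4 x e^{y}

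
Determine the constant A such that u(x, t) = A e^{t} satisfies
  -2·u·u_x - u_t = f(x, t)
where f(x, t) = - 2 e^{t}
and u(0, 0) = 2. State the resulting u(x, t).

Answer: u(x, t) = 2 e^{t}

Derivation:
Substitute the ansatz u = A e^{t} into the left-hand side.
Derivatives of the ansatz:
  u_x = 0
  u_t = A e^{t}
Term by term:
  -2·u·u_x = 0
  -u_t = - A e^{t}
So the left-hand side equals
  - A e^{t}
This must equal f(x, t) = - 2 e^{t} identically.
Matching coefficients of the independent functions:
  [e^{t}]:  - A = -2
Solving: A = 2.
Check against the point condition:
  u(0, 0) = 2  ⟹  A = 2  ✓
Hence u(x, t) = 2 e^{t}.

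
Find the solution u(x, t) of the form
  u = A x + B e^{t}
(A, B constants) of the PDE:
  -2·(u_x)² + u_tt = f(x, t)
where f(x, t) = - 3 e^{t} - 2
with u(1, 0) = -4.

Substitute the ansatz u = A x + B e^{t} into the left-hand side.
Derivatives of the ansatz:
  u_x = A
  u_tt = B e^{t}
Term by term:
  -2·(u_x)² = - 2 A^{2}
  u_tt = B e^{t}
So the left-hand side equals
  - 2 A^{2} + B e^{t}
This must equal f(x, t) = - 3 e^{t} - 2 identically.
Matching coefficients of the independent functions:
  [constant term]:  - 2 A^{2} = -2
  [e^{t}]:  B = -3
These equations allow (A, B) = (-1, -3) or (1, -3).
Impose the point condition(s):
  u(1, 0) = -4  ⟹  A + B = -4
Only A = -1, B = -3 satisfies everything.
Hence u(x, t) = - x - 3 e^{t}.

Answer: u(x, t) = - x - 3 e^{t}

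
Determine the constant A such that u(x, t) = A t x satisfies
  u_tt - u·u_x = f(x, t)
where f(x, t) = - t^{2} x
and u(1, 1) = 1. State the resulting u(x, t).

Substitute the ansatz u = A t x into the left-hand side.
Derivatives of the ansatz:
  u_tt = 0
  u_x = A t
Term by term:
  u_tt = 0
  -u·u_x = - A^{2} t^{2} x
So the left-hand side equals
  - A^{2} t^{2} x
This must equal f(x, t) = - t^{2} x identically.
Matching coefficients of the independent functions:
  [t^{2} x]:  - A^{2} = -1
These equations allow (A) = (-1) or (1).
Impose the point condition(s):
  u(1, 1) = 1  ⟹  A = 1
Only A = 1 satisfies everything.
Hence u(x, t) = t x.

Answer: u(x, t) = t x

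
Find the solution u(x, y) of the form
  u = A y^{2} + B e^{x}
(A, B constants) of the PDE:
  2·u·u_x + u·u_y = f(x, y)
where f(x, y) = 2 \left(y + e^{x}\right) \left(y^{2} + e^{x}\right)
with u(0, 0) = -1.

Substitute the ansatz u = A y^{2} + B e^{x} into the left-hand side.
Derivatives of the ansatz:
  u_x = B e^{x}
  u_y = 2 A y
Term by term:
  2·u·u_x = 2 A B y^{2} e^{x} + 2 B^{2} e^{2 x}
  u·u_y = 2 A^{2} y^{3} + 2 A B y e^{x}
So the left-hand side equals
  2 A^{2} y^{3} + 2 A B y^{2} e^{x} + 2 A B y e^{x} + 2 B^{2} e^{2 x}
This must equal f(x, y) identically; expanded, f = 2 y^{3} + 2 y^{2} e^{x} + 2 y e^{x} + 2 e^{2 x}.
Matching coefficients of the independent functions:
  [y^{3}]:  2 A^{2} = 2
  [y e^{x}, y^{2} e^{x}]:  2 A B = 2
  [e^{2 x}]:  2 B^{2} = 2
These equations allow (A, B) = (-1, -1) or (1, 1).
Impose the point condition(s):
  u(0, 0) = -1  ⟹  B = -1
Only A = -1, B = -1 satisfies everything.
Hence u(x, y) = - y^{2} - e^{x}.

Answer: u(x, y) = - y^{2} - e^{x}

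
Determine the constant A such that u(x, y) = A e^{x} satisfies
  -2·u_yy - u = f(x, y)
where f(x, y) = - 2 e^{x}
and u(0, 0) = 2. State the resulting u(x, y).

Substitute the ansatz u = A e^{x} into the left-hand side.
Derivatives of the ansatz:
  u_yy = 0
Term by term:
  -2·u_yy = 0
  -u = - A e^{x}
So the left-hand side equals
  - A e^{x}
This must equal f(x, y) = - 2 e^{x} identically.
Matching coefficients of the independent functions:
  [e^{x}]:  - A = -2
Solving: A = 2.
Check against the point condition:
  u(0, 0) = 2  ⟹  A = 2  ✓
Hence u(x, y) = 2 e^{x}.

Answer: u(x, y) = 2 e^{x}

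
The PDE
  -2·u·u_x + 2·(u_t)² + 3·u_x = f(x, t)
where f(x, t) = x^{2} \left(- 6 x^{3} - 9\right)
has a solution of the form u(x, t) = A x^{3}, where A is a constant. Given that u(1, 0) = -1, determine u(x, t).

Substitute the ansatz u = A x^{3} into the left-hand side.
Derivatives of the ansatz:
  u_x = 3 A x^{2}
  u_t = 0
Term by term:
  -2·u·u_x = - 6 A^{2} x^{5}
  2·(u_t)² = 0
  3·u_x = 9 A x^{2}
So the left-hand side equals
  - 6 A^{2} x^{5} + 9 A x^{2}
This must equal f(x, t) identically; expanded, f = - 6 x^{5} - 9 x^{2}.
Matching coefficients of the independent functions:
  [x^{2}]:  9 A = -9
  [x^{5}]:  - 6 A^{2} = -6
Solving: A = -1.
Check against the point condition:
  u(1, 0) = -1  ⟹  A = -1  ✓
Hence u(x, t) = - x^{3}.

Answer: u(x, t) = - x^{3}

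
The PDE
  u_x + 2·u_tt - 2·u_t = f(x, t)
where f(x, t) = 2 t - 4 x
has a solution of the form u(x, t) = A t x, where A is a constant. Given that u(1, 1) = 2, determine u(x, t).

Answer: u(x, t) = 2 t x

Derivation:
Substitute the ansatz u = A t x into the left-hand side.
Derivatives of the ansatz:
  u_x = A t
  u_tt = 0
  u_t = A x
Term by term:
  u_x = A t
  2·u_tt = 0
  -2·u_t = - 2 A x
So the left-hand side equals
  A t - 2 A x
This must equal f(x, t) = 2 t - 4 x identically.
Matching coefficients of the independent functions:
  [t]:  A = 2
  [x]:  - 2 A = -4
Solving: A = 2.
Check against the point condition:
  u(1, 1) = 2  ⟹  A = 2  ✓
Hence u(x, t) = 2 t x.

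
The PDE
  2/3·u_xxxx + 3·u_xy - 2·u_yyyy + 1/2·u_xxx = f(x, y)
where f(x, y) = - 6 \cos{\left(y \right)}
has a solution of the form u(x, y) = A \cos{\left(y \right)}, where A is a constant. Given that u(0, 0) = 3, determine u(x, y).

Answer: u(x, y) = 3 \cos{\left(y \right)}

Derivation:
Substitute the ansatz u = A \cos{\left(y \right)} into the left-hand side.
Derivatives of the ansatz:
  u_xxxx = 0
  u_xy = 0
  u_yyyy = A \cos{\left(y \right)}
  u_xxx = 0
Term by term:
  2/3·u_xxxx = 0
  3·u_xy = 0
  -2·u_yyyy = - 2 A \cos{\left(y \right)}
  1/2·u_xxx = 0
So the left-hand side equals
  - 2 A \cos{\left(y \right)}
This must equal f(x, y) = - 6 \cos{\left(y \right)} identically.
Matching coefficients of the independent functions:
  [\cos{\left(y \right)}]:  - 2 A = -6
Solving: A = 3.
Check against the point condition:
  u(0, 0) = 3  ⟹  A = 3  ✓
Hence u(x, y) = 3 \cos{\left(y \right)}.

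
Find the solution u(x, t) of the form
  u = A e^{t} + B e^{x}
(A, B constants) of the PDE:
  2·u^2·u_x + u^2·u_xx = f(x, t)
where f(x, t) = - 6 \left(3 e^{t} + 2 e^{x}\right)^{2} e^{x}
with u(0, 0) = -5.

Substitute the ansatz u = A e^{t} + B e^{x} into the left-hand side.
Derivatives of the ansatz:
  u_x = B e^{x}
  u_xx = B e^{x}
Term by term:
  2·u^2·u_x = 2 A^{2} B e^{2 t} e^{x} + 4 A B^{2} e^{t} e^{2 x} + 2 B^{3} e^{3 x}
  u^2·u_xx = A^{2} B e^{2 t} e^{x} + 2 A B^{2} e^{t} e^{2 x} + B^{3} e^{3 x}
So the left-hand side equals
  3 A^{2} B e^{2 t} e^{x} + 6 A B^{2} e^{t} e^{2 x} + 3 B^{3} e^{3 x}
This must equal f(x, t) identically; expanded, f = - 54 e^{2 t} e^{x} - 72 e^{t} e^{2 x} - 24 e^{3 x}.
Matching coefficients of the independent functions:
  [e^{t} e^{2 x}]:  6 A B^{2} = -72
  [e^{2 t} e^{x}]:  3 A^{2} B = -54
  [e^{3 x}]:  3 B^{3} = -24
Solving: A = -3, B = -2.
Check against the point condition:
  u(0, 0) = -5  ⟹  A + B = -5  ✓
Hence u(x, t) = - 3 e^{t} - 2 e^{x}.

Answer: u(x, t) = - 3 e^{t} - 2 e^{x}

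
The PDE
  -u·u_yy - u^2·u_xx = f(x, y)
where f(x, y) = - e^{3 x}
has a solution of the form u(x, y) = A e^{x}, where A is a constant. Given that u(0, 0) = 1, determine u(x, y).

Substitute the ansatz u = A e^{x} into the left-hand side.
Derivatives of the ansatz:
  u_yy = 0
  u_xx = A e^{x}
Term by term:
  -u·u_yy = 0
  -u^2·u_xx = - A^{3} e^{3 x}
So the left-hand side equals
  - A^{3} e^{3 x}
This must equal f(x, y) = - e^{3 x} identically.
Matching coefficients of the independent functions:
  [e^{3 x}]:  - A^{3} = -1
Solving: A = 1.
Check against the point condition:
  u(0, 0) = 1  ⟹  A = 1  ✓
Hence u(x, y) = e^{x}.

Answer: u(x, y) = e^{x}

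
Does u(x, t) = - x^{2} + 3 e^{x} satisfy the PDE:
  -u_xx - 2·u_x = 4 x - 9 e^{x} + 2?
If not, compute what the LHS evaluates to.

Answer: Yes

Derivation:
Evaluate each term of the left-hand side for u = - x^{2} + 3 e^{x}.
Derivatives:
  u_xx = 3 e^{x} - 2
  u_x = - 2 x + 3 e^{x}
Terms:
  -u_xx = 2 - 3 e^{x}
  -2·u_x = 4 x - 6 e^{x}
Sum: LHS = 4 x - 9 e^{x} + 2
This is exactly the given right-hand side, so u is a solution.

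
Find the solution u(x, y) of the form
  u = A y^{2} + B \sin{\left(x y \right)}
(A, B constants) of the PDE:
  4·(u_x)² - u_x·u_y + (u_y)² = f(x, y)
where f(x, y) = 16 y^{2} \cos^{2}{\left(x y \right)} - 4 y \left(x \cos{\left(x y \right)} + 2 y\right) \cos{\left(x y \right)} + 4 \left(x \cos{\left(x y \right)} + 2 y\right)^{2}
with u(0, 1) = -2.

Substitute the ansatz u = A y^{2} + B \sin{\left(x y \right)} into the left-hand side.
Derivatives of the ansatz:
  u_x = B y \cos{\left(x y \right)}
  u_y = 2 A y + B x \cos{\left(x y \right)}
Term by term:
  4·(u_x)² = 4 B^{2} y^{2} \cos^{2}{\left(x y \right)}
  -u_x·u_y = - 2 A B y^{2} \cos{\left(x y \right)} - B^{2} x y \cos^{2}{\left(x y \right)}
  (u_y)² = 4 A^{2} y^{2} + 4 A B x y \cos{\left(x y \right)} + B^{2} x^{2} \cos^{2}{\left(x y \right)}
So the left-hand side equals
  4 A^{2} y^{2} + 4 A B x y \cos{\left(x y \right)} - 2 A B y^{2} \cos{\left(x y \right)} + B^{2} x^{2} \cos^{2}{\left(x y \right)} - B^{2} x y \cos^{2}{\left(x y \right)} + 4 B^{2} y^{2} \cos^{2}{\left(x y \right)}
This must equal f(x, y) identically; expanded, f = 4 x^{2} \cos^{2}{\left(x y \right)} - 4 x y \cos^{2}{\left(x y \right)} + 16 x y \cos{\left(x y \right)} + 16 y^{2} \cos^{2}{\left(x y \right)} - 8 y^{2} \cos{\left(x y \right)} + 16 y^{2}.
Matching coefficients of the independent functions:
  [y^{2}]:  4 A^{2} = 16
  [x^{2} \cos^{2}{\left(x y \right)}]:  B^{2} = 4
  [y^{2} \cos{\left(x y \right)}]:  - 2 A B = -8
  [y^{2} \cos^{2}{\left(x y \right)}]:  4 B^{2} = 16
  [x y \cos{\left(x y \right)}]:  4 A B = 16
  [x y \cos^{2}{\left(x y \right)}]:  - B^{2} = -4
These equations allow (A, B) = (-2, -2) or (2, 2).
Impose the point condition(s):
  u(0, 1) = -2  ⟹  A = -2
Only A = -2, B = -2 satisfies everything.
Hence u(x, y) = - 2 y^{2} - 2 \sin{\left(x y \right)}.

Answer: u(x, y) = - 2 y^{2} - 2 \sin{\left(x y \right)}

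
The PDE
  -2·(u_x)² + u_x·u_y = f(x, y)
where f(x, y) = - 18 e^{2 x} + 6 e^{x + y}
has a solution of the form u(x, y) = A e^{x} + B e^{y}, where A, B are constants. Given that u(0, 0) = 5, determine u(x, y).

Substitute the ansatz u = A e^{x} + B e^{y} into the left-hand side.
Derivatives of the ansatz:
  u_x = A e^{x}
  u_y = B e^{y}
Term by term:
  -2·(u_x)² = - 2 A^{2} e^{2 x}
  u_x·u_y = A B e^{x} e^{y}
So the left-hand side equals
  - 2 A^{2} e^{2 x} + A B e^{x} e^{y}
This must equal f(x, y) identically; expanded, f = - 18 e^{2 x} + 6 e^{x} e^{y}.
Matching coefficients of the independent functions:
  [e^{x} e^{y}]:  A B = 6
  [e^{2 x}]:  - 2 A^{2} = -18
These equations allow (A, B) = (-3, -2) or (3, 2).
Impose the point condition(s):
  u(0, 0) = 5  ⟹  A + B = 5
Only A = 3, B = 2 satisfies everything.
Hence u(x, y) = 3 e^{x} + 2 e^{y}.

Answer: u(x, y) = 3 e^{x} + 2 e^{y}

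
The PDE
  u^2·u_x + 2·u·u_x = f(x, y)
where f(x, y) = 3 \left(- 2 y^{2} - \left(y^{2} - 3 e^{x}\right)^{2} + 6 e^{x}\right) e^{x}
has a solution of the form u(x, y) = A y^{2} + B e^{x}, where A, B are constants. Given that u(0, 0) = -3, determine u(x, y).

Answer: u(x, y) = y^{2} - 3 e^{x}

Derivation:
Substitute the ansatz u = A y^{2} + B e^{x} into the left-hand side.
Derivatives of the ansatz:
  u_x = B e^{x}
Term by term:
  u^2·u_x = A^{2} B y^{4} e^{x} + 2 A B^{2} y^{2} e^{2 x} + B^{3} e^{3 x}
  2·u·u_x = 2 A B y^{2} e^{x} + 2 B^{2} e^{2 x}
So the left-hand side equals
  A^{2} B y^{4} e^{x} + 2 A B^{2} y^{2} e^{2 x} + 2 A B y^{2} e^{x} + B^{3} e^{3 x} + 2 B^{2} e^{2 x}
This must equal f(x, y) identically; expanded, f = - 3 y^{4} e^{x} + 18 y^{2} e^{2 x} - 6 y^{2} e^{x} - 27 e^{3 x} + 18 e^{2 x}.
Matching coefficients of the independent functions:
  [y^{2} e^{x}]:  2 A B = -6
  [y^{2} e^{2 x}]:  2 A B^{2} = 18
  [y^{4} e^{x}]:  A^{2} B = -3
  [e^{2 x}]:  2 B^{2} = 18
  [e^{3 x}]:  B^{3} = -27
Solving: A = 1, B = -3.
Check against the point condition:
  u(0, 0) = -3  ⟹  B = -3  ✓
Hence u(x, y) = y^{2} - 3 e^{x}.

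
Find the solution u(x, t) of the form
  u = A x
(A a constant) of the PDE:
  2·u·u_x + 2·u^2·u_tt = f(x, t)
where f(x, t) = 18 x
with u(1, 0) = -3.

Substitute the ansatz u = A x into the left-hand side.
Derivatives of the ansatz:
  u_x = A
  u_tt = 0
Term by term:
  2·u·u_x = 2 A^{2} x
  2·u^2·u_tt = 0
So the left-hand side equals
  2 A^{2} x
This must equal f(x, t) = 18 x identically.
Matching coefficients of the independent functions:
  [x]:  2 A^{2} = 18
These equations allow (A) = (-3) or (3).
Impose the point condition(s):
  u(1, 0) = -3  ⟹  A = -3
Only A = -3 satisfies everything.
Hence u(x, t) = - 3 x.

Answer: u(x, t) = - 3 x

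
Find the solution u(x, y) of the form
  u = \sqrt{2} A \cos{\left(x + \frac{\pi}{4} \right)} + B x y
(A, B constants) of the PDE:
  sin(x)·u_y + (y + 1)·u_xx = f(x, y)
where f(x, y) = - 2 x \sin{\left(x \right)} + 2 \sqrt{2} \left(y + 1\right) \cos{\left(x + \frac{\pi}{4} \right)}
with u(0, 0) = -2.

Substitute the ansatz u = \sqrt{2} A \cos{\left(x + \frac{\pi}{4} \right)} + B x y into the left-hand side.
Derivatives of the ansatz:
  u_y = B x
  u_xx = - \sqrt{2} A \cos{\left(x + \frac{\pi}{4} \right)}
Term by term:
  sin(x)·u_y = B x \sin{\left(x \right)}
  (y + 1)·u_xx = - \sqrt{2} A y \cos{\left(x + \frac{\pi}{4} \right)} - \sqrt{2} A \cos{\left(x + \frac{\pi}{4} \right)}
So the left-hand side equals
  - \sqrt{2} A y \cos{\left(x + \frac{\pi}{4} \right)} - \sqrt{2} A \cos{\left(x + \frac{\pi}{4} \right)} + B x \sin{\left(x \right)}
This must equal f(x, y) identically; expanded, f = - 2 x \sin{\left(x \right)} + 2 \sqrt{2} y \cos{\left(x + \frac{\pi}{4} \right)} + 2 \sqrt{2} \cos{\left(x + \frac{\pi}{4} \right)}.
Matching coefficients of the independent functions:
  [\sqrt{2} \cos{\left(x + \frac{\pi}{4} \right)}, \sqrt{2} y \cos{\left(x + \frac{\pi}{4} \right)}]:  - A = 2
  [x \sin{\left(x \right)}]:  B = -2
Solving: A = -2, B = -2.
Check against the point condition:
  u(0, 0) = -2  ⟹  A = -2  ✓
Hence u(x, y) = - 2 x y - 2 \sqrt{2} \cos{\left(x + \frac{\pi}{4} \right)}.

Answer: u(x, y) = - 2 x y - 2 \sqrt{2} \cos{\left(x + \frac{\pi}{4} \right)}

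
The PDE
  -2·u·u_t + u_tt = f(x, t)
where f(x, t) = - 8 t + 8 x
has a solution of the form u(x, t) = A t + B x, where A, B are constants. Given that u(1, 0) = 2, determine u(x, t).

Answer: u(x, t) = - 2 t + 2 x

Derivation:
Substitute the ansatz u = A t + B x into the left-hand side.
Derivatives of the ansatz:
  u_t = A
  u_tt = 0
Term by term:
  -2·u·u_t = - 2 A^{2} t - 2 A B x
  u_tt = 0
So the left-hand side equals
  - 2 A^{2} t - 2 A B x
This must equal f(x, t) = - 8 t + 8 x identically.
Matching coefficients of the independent functions:
  [t]:  - 2 A^{2} = -8
  [x]:  - 2 A B = 8
These equations allow (A, B) = (-2, 2) or (2, -2).
Impose the point condition(s):
  u(1, 0) = 2  ⟹  B = 2
Only A = -2, B = 2 satisfies everything.
Hence u(x, t) = - 2 t + 2 x.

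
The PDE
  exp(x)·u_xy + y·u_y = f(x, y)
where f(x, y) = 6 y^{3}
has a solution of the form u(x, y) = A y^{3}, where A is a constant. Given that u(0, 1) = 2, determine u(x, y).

Substitute the ansatz u = A y^{3} into the left-hand side.
Derivatives of the ansatz:
  u_xy = 0
  u_y = 3 A y^{2}
Term by term:
  exp(x)·u_xy = 0
  y·u_y = 3 A y^{3}
So the left-hand side equals
  3 A y^{3}
This must equal f(x, y) = 6 y^{3} identically.
Matching coefficients of the independent functions:
  [y^{3}]:  3 A = 6
Solving: A = 2.
Check against the point condition:
  u(0, 1) = 2  ⟹  A = 2  ✓
Hence u(x, y) = 2 y^{3}.

Answer: u(x, y) = 2 y^{3}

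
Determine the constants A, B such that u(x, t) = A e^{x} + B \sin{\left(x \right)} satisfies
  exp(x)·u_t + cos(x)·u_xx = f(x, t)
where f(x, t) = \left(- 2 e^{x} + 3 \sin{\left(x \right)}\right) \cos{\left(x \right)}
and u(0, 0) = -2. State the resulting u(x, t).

Substitute the ansatz u = A e^{x} + B \sin{\left(x \right)} into the left-hand side.
Derivatives of the ansatz:
  u_t = 0
  u_xx = A e^{x} - B \sin{\left(x \right)}
Term by term:
  exp(x)·u_t = 0
  cos(x)·u_xx = A e^{x} \cos{\left(x \right)} - B \sin{\left(x \right)} \cos{\left(x \right)}
So the left-hand side equals
  A e^{x} \cos{\left(x \right)} - B \sin{\left(x \right)} \cos{\left(x \right)}
This must equal f(x, t) identically; expanded, f = - 2 e^{x} \cos{\left(x \right)} + 3 \sin{\left(x \right)} \cos{\left(x \right)}.
Matching coefficients of the independent functions:
  [e^{x} \cos{\left(x \right)}]:  A = -2
  [\sin{\left(x \right)} \cos{\left(x \right)}]:  - B = 3
Solving: A = -2, B = -3.
Check against the point condition:
  u(0, 0) = -2  ⟹  A = -2  ✓
Hence u(x, t) = - 2 e^{x} - 3 \sin{\left(x \right)}.

Answer: u(x, t) = - 2 e^{x} - 3 \sin{\left(x \right)}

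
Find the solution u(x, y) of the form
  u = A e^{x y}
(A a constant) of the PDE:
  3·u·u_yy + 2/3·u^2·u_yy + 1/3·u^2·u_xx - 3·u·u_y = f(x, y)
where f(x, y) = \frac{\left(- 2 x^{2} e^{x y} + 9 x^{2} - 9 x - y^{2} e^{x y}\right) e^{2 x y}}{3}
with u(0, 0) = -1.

Answer: u(x, y) = - e^{x y}

Derivation:
Substitute the ansatz u = A e^{x y} into the left-hand side.
Derivatives of the ansatz:
  u_yy = A x^{2} e^{x y}
  u_xx = A y^{2} e^{x y}
  u_y = A x e^{x y}
Term by term:
  3·u·u_yy = 3 A^{2} x^{2} e^{2 x y}
  2/3·u^2·u_yy = \frac{2 A^{3} x^{2} e^{3 x y}}{3}
  1/3·u^2·u_xx = \frac{A^{3} y^{2} e^{3 x y}}{3}
  -3·u·u_y = - 3 A^{2} x e^{2 x y}
So the left-hand side equals
  \frac{2 A^{3} x^{2} e^{3 x y}}{3} + \frac{A^{3} y^{2} e^{3 x y}}{3} + 3 A^{2} x^{2} e^{2 x y} - 3 A^{2} x e^{2 x y}
This must equal f(x, y) identically; expanded, f = - \frac{2 x^{2} e^{3 x y}}{3} + 3 x^{2} e^{2 x y} - 3 x e^{2 x y} - \frac{y^{2} e^{3 x y}}{3}.
Matching coefficients of the independent functions:
  [x e^{2 x y}]:  - 3 A^{2} = -3
  [x^{2} e^{2 x y}]:  3 A^{2} = 3
  [x^{2} e^{3 x y}]:  \frac{2 A^{3}}{3} = - \frac{2}{3}
  [y^{2} e^{3 x y}]:  \frac{A^{3}}{3} = - \frac{1}{3}
Solving: A = -1.
Check against the point condition:
  u(0, 0) = -1  ⟹  A = -1  ✓
Hence u(x, y) = - e^{x y}.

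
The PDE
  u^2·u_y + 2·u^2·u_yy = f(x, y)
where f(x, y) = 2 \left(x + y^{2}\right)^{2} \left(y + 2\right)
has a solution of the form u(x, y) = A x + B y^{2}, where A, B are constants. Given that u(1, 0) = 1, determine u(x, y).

Substitute the ansatz u = A x + B y^{2} into the left-hand side.
Derivatives of the ansatz:
  u_y = 2 B y
  u_yy = 2 B
Term by term:
  u^2·u_y = 2 A^{2} B x^{2} y + 4 A B^{2} x y^{3} + 2 B^{3} y^{5}
  2·u^2·u_yy = 4 A^{2} B x^{2} + 8 A B^{2} x y^{2} + 4 B^{3} y^{4}
So the left-hand side equals
  2 A^{2} B x^{2} y + 4 A^{2} B x^{2} + 4 A B^{2} x y^{3} + 8 A B^{2} x y^{2} + 2 B^{3} y^{5} + 4 B^{3} y^{4}
This must equal f(x, y) identically; expanded, f = 2 x^{2} y + 4 x^{2} + 4 x y^{3} + 8 x y^{2} + 2 y^{5} + 4 y^{4}.
Matching coefficients of the independent functions:
  [x^{2}]:  4 A^{2} B = 4
  [y^{4}]:  4 B^{3} = 4
  [y^{5}]:  2 B^{3} = 2
  [x y^{2}]:  8 A B^{2} = 8
  [x y^{3}]:  4 A B^{2} = 4
  [x^{2} y]:  2 A^{2} B = 2
Solving: A = 1, B = 1.
Check against the point condition:
  u(1, 0) = 1  ⟹  A = 1  ✓
Hence u(x, y) = x + y^{2}.

Answer: u(x, y) = x + y^{2}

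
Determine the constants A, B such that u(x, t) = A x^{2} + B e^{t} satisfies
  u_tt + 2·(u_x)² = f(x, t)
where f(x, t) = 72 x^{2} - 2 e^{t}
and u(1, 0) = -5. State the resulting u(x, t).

Substitute the ansatz u = A x^{2} + B e^{t} into the left-hand side.
Derivatives of the ansatz:
  u_tt = B e^{t}
  u_x = 2 A x
Term by term:
  u_tt = B e^{t}
  2·(u_x)² = 8 A^{2} x^{2}
So the left-hand side equals
  8 A^{2} x^{2} + B e^{t}
This must equal f(x, t) = 72 x^{2} - 2 e^{t} identically.
Matching coefficients of the independent functions:
  [x^{2}]:  8 A^{2} = 72
  [e^{t}]:  B = -2
These equations allow (A, B) = (-3, -2) or (3, -2).
Impose the point condition(s):
  u(1, 0) = -5  ⟹  A + B = -5
Only A = -3, B = -2 satisfies everything.
Hence u(x, t) = - 3 x^{2} - 2 e^{t}.

Answer: u(x, t) = - 3 x^{2} - 2 e^{t}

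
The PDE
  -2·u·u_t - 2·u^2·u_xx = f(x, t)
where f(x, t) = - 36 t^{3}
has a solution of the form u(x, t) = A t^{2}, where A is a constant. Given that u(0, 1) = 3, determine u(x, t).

Substitute the ansatz u = A t^{2} into the left-hand side.
Derivatives of the ansatz:
  u_t = 2 A t
  u_xx = 0
Term by term:
  -2·u·u_t = - 4 A^{2} t^{3}
  -2·u^2·u_xx = 0
So the left-hand side equals
  - 4 A^{2} t^{3}
This must equal f(x, t) = - 36 t^{3} identically.
Matching coefficients of the independent functions:
  [t^{3}]:  - 4 A^{2} = -36
These equations allow (A) = (-3) or (3).
Impose the point condition(s):
  u(0, 1) = 3  ⟹  A = 3
Only A = 3 satisfies everything.
Hence u(x, t) = 3 t^{2}.

Answer: u(x, t) = 3 t^{2}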